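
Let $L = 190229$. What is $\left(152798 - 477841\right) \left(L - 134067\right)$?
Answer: $-18255064966$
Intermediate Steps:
$\left(152798 - 477841\right) \left(L - 134067\right) = \left(152798 - 477841\right) \left(190229 - 134067\right) = \left(-325043\right) 56162 = -18255064966$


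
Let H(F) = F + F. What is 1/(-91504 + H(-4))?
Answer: -1/91512 ≈ -1.0928e-5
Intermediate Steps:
H(F) = 2*F
1/(-91504 + H(-4)) = 1/(-91504 + 2*(-4)) = 1/(-91504 - 8) = 1/(-91512) = -1/91512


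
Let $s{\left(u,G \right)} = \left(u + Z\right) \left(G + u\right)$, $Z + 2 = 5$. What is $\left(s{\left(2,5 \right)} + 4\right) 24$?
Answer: $936$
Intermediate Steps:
$Z = 3$ ($Z = -2 + 5 = 3$)
$s{\left(u,G \right)} = \left(3 + u\right) \left(G + u\right)$ ($s{\left(u,G \right)} = \left(u + 3\right) \left(G + u\right) = \left(3 + u\right) \left(G + u\right)$)
$\left(s{\left(2,5 \right)} + 4\right) 24 = \left(\left(2^{2} + 3 \cdot 5 + 3 \cdot 2 + 5 \cdot 2\right) + 4\right) 24 = \left(\left(4 + 15 + 6 + 10\right) + 4\right) 24 = \left(35 + 4\right) 24 = 39 \cdot 24 = 936$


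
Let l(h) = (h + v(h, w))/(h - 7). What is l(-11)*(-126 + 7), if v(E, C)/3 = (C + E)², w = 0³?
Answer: 20944/9 ≈ 2327.1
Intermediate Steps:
w = 0
v(E, C) = 3*(C + E)²
l(h) = (h + 3*h²)/(-7 + h) (l(h) = (h + 3*(0 + h)²)/(h - 7) = (h + 3*h²)/(-7 + h))
l(-11)*(-126 + 7) = (-11*(1 + 3*(-11))/(-7 - 11))*(-126 + 7) = -11*(1 - 33)/(-18)*(-119) = -11*(-1/18)*(-32)*(-119) = -176/9*(-119) = 20944/9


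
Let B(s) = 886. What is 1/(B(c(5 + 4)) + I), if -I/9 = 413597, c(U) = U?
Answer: -1/3721487 ≈ -2.6871e-7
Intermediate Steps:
I = -3722373 (I = -9*413597 = -3722373)
1/(B(c(5 + 4)) + I) = 1/(886 - 3722373) = 1/(-3721487) = -1/3721487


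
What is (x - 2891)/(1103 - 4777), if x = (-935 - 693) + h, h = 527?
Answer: 1996/1837 ≈ 1.0866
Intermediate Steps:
x = -1101 (x = (-935 - 693) + 527 = -1628 + 527 = -1101)
(x - 2891)/(1103 - 4777) = (-1101 - 2891)/(1103 - 4777) = -3992/(-3674) = -3992*(-1/3674) = 1996/1837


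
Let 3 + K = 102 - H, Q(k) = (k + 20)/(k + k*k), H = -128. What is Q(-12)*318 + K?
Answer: 2709/11 ≈ 246.27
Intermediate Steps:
Q(k) = (20 + k)/(k + k²)
K = 227 (K = -3 + (102 - 1*(-128)) = -3 + (102 + 128) = -3 + 230 = 227)
Q(-12)*318 + K = ((20 - 12)/((-12)*(1 - 12)))*318 + 227 = -1/12*8/(-11)*318 + 227 = -1/12*(-1/11)*8*318 + 227 = (2/33)*318 + 227 = 212/11 + 227 = 2709/11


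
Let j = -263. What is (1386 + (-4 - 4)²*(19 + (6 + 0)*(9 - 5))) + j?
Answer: 3875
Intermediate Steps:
(1386 + (-4 - 4)²*(19 + (6 + 0)*(9 - 5))) + j = (1386 + (-4 - 4)²*(19 + (6 + 0)*(9 - 5))) - 263 = (1386 + (-8)²*(19 + 6*4)) - 263 = (1386 + 64*(19 + 24)) - 263 = (1386 + 64*43) - 263 = (1386 + 2752) - 263 = 4138 - 263 = 3875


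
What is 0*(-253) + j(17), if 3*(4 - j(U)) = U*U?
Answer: -277/3 ≈ -92.333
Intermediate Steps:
j(U) = 4 - U²/3 (j(U) = 4 - U*U/3 = 4 - U²/3)
0*(-253) + j(17) = 0*(-253) + (4 - ⅓*17²) = 0 + (4 - ⅓*289) = 0 + (4 - 289/3) = 0 - 277/3 = -277/3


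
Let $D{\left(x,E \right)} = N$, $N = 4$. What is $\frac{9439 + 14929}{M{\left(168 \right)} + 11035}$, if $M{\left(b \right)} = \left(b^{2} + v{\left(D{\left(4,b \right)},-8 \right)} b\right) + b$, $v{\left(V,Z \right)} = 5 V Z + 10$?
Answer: $\frac{24368}{14227} \approx 1.7128$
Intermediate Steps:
$D{\left(x,E \right)} = 4$
$v{\left(V,Z \right)} = 10 + 5 V Z$ ($v{\left(V,Z \right)} = 5 V Z + 10 = 10 + 5 V Z$)
$M{\left(b \right)} = b^{2} - 149 b$ ($M{\left(b \right)} = \left(b^{2} + \left(10 + 5 \cdot 4 \left(-8\right)\right) b\right) + b = \left(b^{2} + \left(10 - 160\right) b\right) + b = \left(b^{2} - 150 b\right) + b = b^{2} - 149 b$)
$\frac{9439 + 14929}{M{\left(168 \right)} + 11035} = \frac{9439 + 14929}{168 \left(-149 + 168\right) + 11035} = \frac{24368}{168 \cdot 19 + 11035} = \frac{24368}{3192 + 11035} = \frac{24368}{14227}$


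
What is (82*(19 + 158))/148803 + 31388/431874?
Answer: 1823141300/10710691137 ≈ 0.17022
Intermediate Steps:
(82*(19 + 158))/148803 + 31388/431874 = (82*177)*(1/148803) + 31388*(1/431874) = 14514*(1/148803) + 15694/215937 = 4838/49601 + 15694/215937 = 1823141300/10710691137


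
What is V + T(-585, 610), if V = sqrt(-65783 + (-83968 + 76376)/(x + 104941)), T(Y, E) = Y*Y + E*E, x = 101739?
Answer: 714325 + I*sqrt(43906705319590)/25835 ≈ 7.1433e+5 + 256.48*I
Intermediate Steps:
T(Y, E) = E**2 + Y**2 (T(Y, E) = Y**2 + E**2 = E**2 + Y**2)
V = I*sqrt(43906705319590)/25835 (V = sqrt(-65783 + (-83968 + 76376)/(101739 + 104941)) = sqrt(-65783 - 7592/206680) = sqrt(-65783 - 7592*1/206680) = sqrt(-65783 - 949/25835) = sqrt(-1699504754/25835) = I*sqrt(43906705319590)/25835 ≈ 256.48*I)
V + T(-585, 610) = I*sqrt(43906705319590)/25835 + (610**2 + (-585)**2) = I*sqrt(43906705319590)/25835 + (372100 + 342225) = I*sqrt(43906705319590)/25835 + 714325 = 714325 + I*sqrt(43906705319590)/25835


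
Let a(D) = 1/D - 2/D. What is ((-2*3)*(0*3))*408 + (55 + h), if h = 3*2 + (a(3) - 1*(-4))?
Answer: 194/3 ≈ 64.667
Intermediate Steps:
a(D) = -1/D (a(D) = 1/D - 2/D = -1/D)
h = 29/3 (h = 3*2 + (-1/3 - 1*(-4)) = 6 + (-1*1/3 + 4) = 6 + (-1/3 + 4) = 6 + 11/3 = 29/3 ≈ 9.6667)
((-2*3)*(0*3))*408 + (55 + h) = ((-2*3)*(0*3))*408 + (55 + 29/3) = -6*0*408 + 194/3 = 0*408 + 194/3 = 0 + 194/3 = 194/3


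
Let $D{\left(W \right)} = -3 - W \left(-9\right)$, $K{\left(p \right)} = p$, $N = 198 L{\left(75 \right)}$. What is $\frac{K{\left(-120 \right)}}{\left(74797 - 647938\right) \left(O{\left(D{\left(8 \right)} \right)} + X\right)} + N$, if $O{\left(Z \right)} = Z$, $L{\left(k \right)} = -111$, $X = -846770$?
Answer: $- \frac{3555154377743206}{161759685947} \approx -21978.0$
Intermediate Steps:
$N = -21978$ ($N = 198 \left(-111\right) = -21978$)
$D{\left(W \right)} = -3 + 9 W$ ($D{\left(W \right)} = -3 - - 9 W = -3 + 9 W$)
$\frac{K{\left(-120 \right)}}{\left(74797 - 647938\right) \left(O{\left(D{\left(8 \right)} \right)} + X\right)} + N = - \frac{120}{\left(74797 - 647938\right) \left(\left(-3 + 9 \cdot 8\right) - 846770\right)} - 21978 = - \frac{120}{\left(-573141\right) \left(\left(-3 + 72\right) - 846770\right)} - 21978 = - \frac{120}{\left(-573141\right) \left(69 - 846770\right)} - 21978 = - \frac{120}{\left(-573141\right) \left(-846701\right)} - 21978 = - \frac{120}{485279057841} - 21978 = \left(-120\right) \frac{1}{485279057841} - 21978 = - \frac{40}{161759685947} - 21978 = - \frac{3555154377743206}{161759685947}$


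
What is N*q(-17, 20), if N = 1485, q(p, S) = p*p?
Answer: 429165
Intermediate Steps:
q(p, S) = p²
N*q(-17, 20) = 1485*(-17)² = 1485*289 = 429165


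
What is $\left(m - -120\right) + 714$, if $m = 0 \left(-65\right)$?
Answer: $834$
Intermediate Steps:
$m = 0$
$\left(m - -120\right) + 714 = \left(0 - -120\right) + 714 = \left(0 + 120\right) + 714 = 120 + 714 = 834$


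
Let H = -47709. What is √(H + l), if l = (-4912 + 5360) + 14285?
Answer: 12*I*√229 ≈ 181.59*I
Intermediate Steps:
l = 14733 (l = 448 + 14285 = 14733)
√(H + l) = √(-47709 + 14733) = √(-32976) = 12*I*√229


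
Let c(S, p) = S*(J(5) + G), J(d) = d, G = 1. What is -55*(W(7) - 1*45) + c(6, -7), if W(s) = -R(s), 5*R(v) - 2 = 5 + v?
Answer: 2665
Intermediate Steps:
R(v) = 7/5 + v/5 (R(v) = ⅖ + (5 + v)/5 = ⅖ + (1 + v/5) = 7/5 + v/5)
W(s) = -7/5 - s/5 (W(s) = -(7/5 + s/5) = -7/5 - s/5)
c(S, p) = 6*S (c(S, p) = S*(5 + 1) = S*6 = 6*S)
-55*(W(7) - 1*45) + c(6, -7) = -55*((-7/5 - ⅕*7) - 1*45) + 6*6 = -55*((-7/5 - 7/5) - 45) + 36 = -55*(-14/5 - 45) + 36 = -55*(-239/5) + 36 = 2629 + 36 = 2665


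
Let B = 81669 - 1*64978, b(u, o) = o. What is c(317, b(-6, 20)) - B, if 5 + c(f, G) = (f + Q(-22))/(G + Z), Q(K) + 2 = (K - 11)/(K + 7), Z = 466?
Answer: -20284847/1215 ≈ -16695.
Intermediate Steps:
Q(K) = -2 + (-11 + K)/(7 + K) (Q(K) = -2 + (K - 11)/(K + 7) = -2 + (-11 + K)/(7 + K))
B = 16691 (B = 81669 - 64978 = 16691)
c(f, G) = -5 + (⅕ + f)/(466 + G) (c(f, G) = -5 + (f + (-25 - 1*(-22))/(7 - 22))/(G + 466) = -5 + (f + (-25 + 22)/(-15))/(466 + G) = -5 + (f - 1/15*(-3))/(466 + G) = -5 + (f + ⅕)/(466 + G) = -5 + (⅕ + f)/(466 + G))
c(317, b(-6, 20)) - B = (-11649/5 + 317 - 5*20)/(466 + 20) - 1*16691 = (-11649/5 + 317 - 100)/486 - 16691 = (1/486)*(-10564/5) - 16691 = -5282/1215 - 16691 = -20284847/1215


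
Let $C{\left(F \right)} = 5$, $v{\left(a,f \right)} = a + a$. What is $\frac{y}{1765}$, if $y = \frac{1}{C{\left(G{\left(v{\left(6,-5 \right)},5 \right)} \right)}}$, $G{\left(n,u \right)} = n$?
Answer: $\frac{1}{8825} \approx 0.00011331$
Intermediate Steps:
$v{\left(a,f \right)} = 2 a$
$y = \frac{1}{5} \approx 0.2$
$\frac{y}{1765} = \frac{1}{5 \cdot 1765} = \frac{1}{5} \cdot \frac{1}{1765} = \frac{1}{8825}$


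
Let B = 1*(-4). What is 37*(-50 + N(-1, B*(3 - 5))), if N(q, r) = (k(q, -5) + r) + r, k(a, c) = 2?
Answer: -1184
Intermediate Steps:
B = -4
N(q, r) = 2 + 2*r (N(q, r) = (2 + r) + r = 2 + 2*r)
37*(-50 + N(-1, B*(3 - 5))) = 37*(-50 + (2 + 2*(-4*(3 - 5)))) = 37*(-50 + (2 + 2*(-4*(-2)))) = 37*(-50 + (2 + 2*8)) = 37*(-50 + (2 + 16)) = 37*(-50 + 18) = 37*(-32) = -1184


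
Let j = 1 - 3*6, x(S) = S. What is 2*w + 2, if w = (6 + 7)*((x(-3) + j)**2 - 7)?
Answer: 10220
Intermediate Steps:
j = -17 (j = 1 - 18 = -17)
w = 5109 (w = (6 + 7)*((-3 - 17)**2 - 7) = 13*((-20)**2 - 7) = 13*(400 - 7) = 13*393 = 5109)
2*w + 2 = 2*5109 + 2 = 10218 + 2 = 10220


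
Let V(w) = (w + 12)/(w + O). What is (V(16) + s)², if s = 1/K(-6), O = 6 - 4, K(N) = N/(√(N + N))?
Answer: 169/81 - 28*I*√3/27 ≈ 2.0864 - 1.7962*I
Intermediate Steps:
K(N) = √2*√N/2 (K(N) = N/(√(2*N)) = N/((√2*√N)) = N*(√2/(2*√N)) = √2*√N/2)
O = 2
V(w) = (12 + w)/(2 + w) (V(w) = (w + 12)/(w + 2) = (12 + w)/(2 + w))
s = -I*√3/3 (s = 1/(√2*√(-6)/2) = 1/(√2*(I*√6)/2) = 1/(I*√3) = -I*√3/3 ≈ -0.57735*I)
(V(16) + s)² = ((12 + 16)/(2 + 16) - I*√3/3)² = (28/18 - I*√3/3)² = ((1/18)*28 - I*√3/3)² = (14/9 - I*√3/3)²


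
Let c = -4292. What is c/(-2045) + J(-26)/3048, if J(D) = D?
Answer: 6514423/3116580 ≈ 2.0902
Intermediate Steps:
c/(-2045) + J(-26)/3048 = -4292/(-2045) - 26/3048 = -4292*(-1/2045) - 26*1/3048 = 4292/2045 - 13/1524 = 6514423/3116580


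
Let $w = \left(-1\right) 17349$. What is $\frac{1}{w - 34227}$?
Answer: $- \frac{1}{51576} \approx -1.9389 \cdot 10^{-5}$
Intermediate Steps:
$w = -17349$
$\frac{1}{w - 34227} = \frac{1}{-17349 - 34227} = \frac{1}{-51576} = - \frac{1}{51576}$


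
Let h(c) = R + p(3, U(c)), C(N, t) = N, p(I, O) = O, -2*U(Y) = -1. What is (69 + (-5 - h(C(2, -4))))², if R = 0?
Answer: 16129/4 ≈ 4032.3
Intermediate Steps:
U(Y) = ½ (U(Y) = -½*(-1) = ½)
h(c) = ½ (h(c) = 0 + ½ = ½)
(69 + (-5 - h(C(2, -4))))² = (69 + (-5 - 1*½))² = (69 + (-5 - ½))² = (69 - 11/2)² = (127/2)² = 16129/4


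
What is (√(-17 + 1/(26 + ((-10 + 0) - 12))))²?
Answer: -67/4 ≈ -16.750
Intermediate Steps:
(√(-17 + 1/(26 + ((-10 + 0) - 12))))² = (√(-17 + 1/(26 + (-10 - 12))))² = (√(-17 + 1/(26 - 22)))² = (√(-17 + 1/4))² = (√(-17 + ¼))² = (√(-67/4))² = (I*√67/2)² = -67/4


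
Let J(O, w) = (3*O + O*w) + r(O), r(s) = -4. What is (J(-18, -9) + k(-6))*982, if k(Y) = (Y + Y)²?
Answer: 243536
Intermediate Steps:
k(Y) = 4*Y² (k(Y) = (2*Y)² = 4*Y²)
J(O, w) = -4 + 3*O + O*w (J(O, w) = (3*O + O*w) - 4 = -4 + 3*O + O*w)
(J(-18, -9) + k(-6))*982 = ((-4 + 3*(-18) - 18*(-9)) + 4*(-6)²)*982 = ((-4 - 54 + 162) + 4*36)*982 = (104 + 144)*982 = 248*982 = 243536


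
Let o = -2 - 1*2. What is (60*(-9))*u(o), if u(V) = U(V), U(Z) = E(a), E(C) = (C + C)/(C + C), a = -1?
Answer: -540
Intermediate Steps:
o = -4 (o = -2 - 2 = -4)
E(C) = 1 (E(C) = (2*C)/((2*C)) = (2*C)*(1/(2*C)) = 1)
U(Z) = 1
u(V) = 1
(60*(-9))*u(o) = (60*(-9))*1 = -540*1 = -540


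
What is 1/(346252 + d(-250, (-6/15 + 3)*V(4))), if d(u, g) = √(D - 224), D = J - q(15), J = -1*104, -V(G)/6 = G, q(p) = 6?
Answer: 173126/59945223919 - I*√334/119890447838 ≈ 2.8881e-6 - 1.5244e-10*I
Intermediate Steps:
V(G) = -6*G
J = -104
D = -110 (D = -104 - 1*6 = -104 - 6 = -110)
d(u, g) = I*√334 (d(u, g) = √(-110 - 224) = √(-334) = I*√334)
1/(346252 + d(-250, (-6/15 + 3)*V(4))) = 1/(346252 + I*√334)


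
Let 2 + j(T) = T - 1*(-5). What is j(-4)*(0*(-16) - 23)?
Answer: 23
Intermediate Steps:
j(T) = 3 + T (j(T) = -2 + (T - 1*(-5)) = -2 + (T + 5) = -2 + (5 + T) = 3 + T)
j(-4)*(0*(-16) - 23) = (3 - 4)*(0*(-16) - 23) = -(0 - 23) = -1*(-23) = 23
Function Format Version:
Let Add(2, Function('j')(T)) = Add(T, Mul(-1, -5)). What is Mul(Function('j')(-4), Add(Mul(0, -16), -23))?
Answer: 23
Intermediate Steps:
Function('j')(T) = Add(3, T) (Function('j')(T) = Add(-2, Add(T, Mul(-1, -5))) = Add(-2, Add(T, 5)) = Add(-2, Add(5, T)) = Add(3, T))
Mul(Function('j')(-4), Add(Mul(0, -16), -23)) = Mul(Add(3, -4), Add(Mul(0, -16), -23)) = Mul(-1, Add(0, -23)) = Mul(-1, -23) = 23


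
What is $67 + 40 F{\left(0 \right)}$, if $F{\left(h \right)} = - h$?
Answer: $67$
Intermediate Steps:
$67 + 40 F{\left(0 \right)} = 67 + 40 \left(\left(-1\right) 0\right) = 67 + 40 \cdot 0 = 67 + 0 = 67$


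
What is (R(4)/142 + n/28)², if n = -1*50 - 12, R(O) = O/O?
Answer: 1203409/247009 ≈ 4.8719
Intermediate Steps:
R(O) = 1
n = -62 (n = -50 - 12 = -62)
(R(4)/142 + n/28)² = (1/142 - 62/28)² = (1*(1/142) - 62*1/28)² = (1/142 - 31/14)² = (-1097/497)² = 1203409/247009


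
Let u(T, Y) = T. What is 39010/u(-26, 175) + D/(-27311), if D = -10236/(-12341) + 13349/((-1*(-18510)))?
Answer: -121685924057373847/81103150622130 ≈ -1500.4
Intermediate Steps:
D = 354208369/228431910 (D = -10236*(-1/12341) + 13349/18510 = 10236/12341 + 13349*(1/18510) = 10236/12341 + 13349/18510 = 354208369/228431910 ≈ 1.5506)
39010/u(-26, 175) + D/(-27311) = 39010/(-26) + (354208369/228431910)/(-27311) = 39010*(-1/26) + (354208369/228431910)*(-1/27311) = -19505/13 - 354208369/6238703894010 = -121685924057373847/81103150622130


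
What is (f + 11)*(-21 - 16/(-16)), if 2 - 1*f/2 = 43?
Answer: 1420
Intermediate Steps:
f = -82 (f = 4 - 2*43 = 4 - 86 = -82)
(f + 11)*(-21 - 16/(-16)) = (-82 + 11)*(-21 - 16/(-16)) = -71*(-21 - 16*(-1)/16) = -71*(-21 - 1*(-1)) = -71*(-21 + 1) = -71*(-20) = 1420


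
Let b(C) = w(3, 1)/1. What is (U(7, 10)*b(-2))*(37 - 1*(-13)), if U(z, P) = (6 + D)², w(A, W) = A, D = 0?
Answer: 5400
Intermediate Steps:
b(C) = 3 (b(C) = 3/1 = 3*1 = 3)
U(z, P) = 36 (U(z, P) = (6 + 0)² = 6² = 36)
(U(7, 10)*b(-2))*(37 - 1*(-13)) = (36*3)*(37 - 1*(-13)) = 108*(37 + 13) = 108*50 = 5400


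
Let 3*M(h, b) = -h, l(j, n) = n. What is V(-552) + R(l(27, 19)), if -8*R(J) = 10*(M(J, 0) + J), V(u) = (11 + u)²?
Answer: 1755991/6 ≈ 2.9267e+5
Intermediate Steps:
M(h, b) = -h/3 (M(h, b) = (-h)/3 = -h/3)
R(J) = -5*J/6 (R(J) = -5*(-J/3 + J)/4 = -5*2*J/3/4 = -5*J/6)
V(-552) + R(l(27, 19)) = (11 - 552)² - ⅚*19 = (-541)² - 95/6 = 292681 - 95/6 = 1755991/6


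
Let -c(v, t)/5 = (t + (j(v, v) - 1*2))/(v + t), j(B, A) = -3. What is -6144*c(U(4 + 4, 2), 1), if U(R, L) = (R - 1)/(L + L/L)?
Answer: -36864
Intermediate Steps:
U(R, L) = (-1 + R)/(1 + L) (U(R, L) = (-1 + R)/(L + 1) = (-1 + R)/(1 + L))
c(v, t) = -5*(-5 + t)/(t + v) (c(v, t) = -5*(t + (-3 - 1*2))/(v + t) = -5*(t + (-3 - 2))/(t + v) = -5*(t - 5)/(t + v) = -5*(-5 + t)/(t + v))
-6144*c(U(4 + 4, 2), 1) = -30720*(5 - 1*1)/(1 + (-1 + (4 + 4))/(1 + 2)) = -30720*(5 - 1)/(1 + (-1 + 8)/3) = -30720*4/(1 + (⅓)*7) = -30720*4/(1 + 7/3) = -30720*4/10/3 = -30720*3*4/10 = -6144*6 = -36864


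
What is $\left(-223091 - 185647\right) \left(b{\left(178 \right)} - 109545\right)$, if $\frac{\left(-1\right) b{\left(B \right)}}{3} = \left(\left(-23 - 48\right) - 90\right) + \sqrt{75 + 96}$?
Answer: $44577783756 + 3678642 \sqrt{19} \approx 4.4594 \cdot 10^{10}$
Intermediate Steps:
$b{\left(B \right)} = 483 - 9 \sqrt{19}$ ($b{\left(B \right)} = - 3 \left(\left(\left(-23 - 48\right) - 90\right) + \sqrt{75 + 96}\right) = - 3 \left(\left(-71 - 90\right) + \sqrt{171}\right) = - 3 \left(-161 + 3 \sqrt{19}\right) = 483 - 9 \sqrt{19}$)
$\left(-223091 - 185647\right) \left(b{\left(178 \right)} - 109545\right) = \left(-223091 - 185647\right) \left(\left(483 - 9 \sqrt{19}\right) - 109545\right) = - 408738 \left(-109062 - 9 \sqrt{19}\right) = 44577783756 + 3678642 \sqrt{19}$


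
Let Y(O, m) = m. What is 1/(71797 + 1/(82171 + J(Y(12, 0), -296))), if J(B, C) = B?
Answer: 82171/5899631288 ≈ 1.3928e-5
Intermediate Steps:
1/(71797 + 1/(82171 + J(Y(12, 0), -296))) = 1/(71797 + 1/(82171 + 0)) = 1/(71797 + 1/82171) = 1/(5899631288/82171) = 82171/5899631288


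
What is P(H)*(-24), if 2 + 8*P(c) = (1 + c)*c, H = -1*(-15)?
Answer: -714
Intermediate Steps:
H = 15
P(c) = -1/4 + c*(1 + c)/8 (P(c) = -1/4 + ((1 + c)*c)/8 = -1/4 + (c*(1 + c))/8 = -1/4 + c*(1 + c)/8)
P(H)*(-24) = (-1/4 + (1/8)*15 + (1/8)*15**2)*(-24) = (-1/4 + 15/8 + (1/8)*225)*(-24) = (-1/4 + 15/8 + 225/8)*(-24) = (119/4)*(-24) = -714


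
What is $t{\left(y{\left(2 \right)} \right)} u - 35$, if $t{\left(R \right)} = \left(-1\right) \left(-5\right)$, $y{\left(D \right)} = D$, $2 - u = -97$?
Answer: $460$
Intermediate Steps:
$u = 99$ ($u = 2 - -97 = 2 + 97 = 99$)
$t{\left(R \right)} = 5$
$t{\left(y{\left(2 \right)} \right)} u - 35 = 5 \cdot 99 - 35 = 495 - 35 = 460$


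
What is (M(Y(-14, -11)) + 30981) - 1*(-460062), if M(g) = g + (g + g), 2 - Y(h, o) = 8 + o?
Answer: 491058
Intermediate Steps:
Y(h, o) = -6 - o (Y(h, o) = 2 - (8 + o) = 2 + (-8 - o) = -6 - o)
M(g) = 3*g (M(g) = g + 2*g = 3*g)
(M(Y(-14, -11)) + 30981) - 1*(-460062) = (3*(-6 - 1*(-11)) + 30981) - 1*(-460062) = (3*(-6 + 11) + 30981) + 460062 = (3*5 + 30981) + 460062 = (15 + 30981) + 460062 = 30996 + 460062 = 491058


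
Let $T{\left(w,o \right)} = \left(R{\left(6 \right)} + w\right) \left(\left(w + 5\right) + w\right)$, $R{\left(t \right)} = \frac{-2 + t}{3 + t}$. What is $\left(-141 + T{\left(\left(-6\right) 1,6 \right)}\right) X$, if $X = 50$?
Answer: $- \frac{45950}{9} \approx -5105.6$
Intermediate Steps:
$R{\left(t \right)} = \frac{-2 + t}{3 + t}$
$T{\left(w,o \right)} = \left(5 + 2 w\right) \left(\frac{4}{9} + w\right)$ ($T{\left(w,o \right)} = \left(\frac{-2 + 6}{3 + 6} + w\right) \left(\left(w + 5\right) + w\right) = \left(\frac{1}{9} \cdot 4 + w\right) \left(\left(5 + w\right) + w\right) = \left(\frac{1}{9} \cdot 4 + w\right) \left(5 + 2 w\right) = \left(\frac{4}{9} + w\right) \left(5 + 2 w\right) = \left(5 + 2 w\right) \left(\frac{4}{9} + w\right)$)
$\left(-141 + T{\left(\left(-6\right) 1,6 \right)}\right) X = \left(-141 + \left(\frac{20}{9} + 2 \left(\left(-6\right) 1\right)^{2} + \frac{53 \left(\left(-6\right) 1\right)}{9}\right)\right) 50 = \left(-141 + \left(\frac{20}{9} + 2 \left(-6\right)^{2} + \frac{53}{9} \left(-6\right)\right)\right) 50 = \left(-141 + \left(\frac{20}{9} + 2 \cdot 36 - \frac{106}{3}\right)\right) 50 = \left(-141 + \left(\frac{20}{9} + 72 - \frac{106}{3}\right)\right) 50 = \left(-141 + \frac{350}{9}\right) 50 = \left(- \frac{919}{9}\right) 50 = - \frac{45950}{9}$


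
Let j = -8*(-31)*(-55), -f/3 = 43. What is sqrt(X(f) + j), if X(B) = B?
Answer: 7*I*sqrt(281) ≈ 117.34*I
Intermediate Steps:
f = -129 (f = -3*43 = -129)
j = -13640 (j = 248*(-55) = -13640)
sqrt(X(f) + j) = sqrt(-129 - 13640) = sqrt(-13769) = 7*I*sqrt(281)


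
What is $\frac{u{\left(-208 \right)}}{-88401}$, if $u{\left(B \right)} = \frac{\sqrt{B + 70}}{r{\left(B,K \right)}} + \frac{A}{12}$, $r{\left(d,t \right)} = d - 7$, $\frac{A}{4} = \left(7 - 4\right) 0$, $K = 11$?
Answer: $\frac{i \sqrt{138}}{19006215} \approx 6.1808 \cdot 10^{-7} i$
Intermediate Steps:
$A = 0$ ($A = 4 \left(7 - 4\right) 0 = 4 \cdot 3 \cdot 0 = 4 \cdot 0 = 0$)
$r{\left(d,t \right)} = -7 + d$
$u{\left(B \right)} = \frac{\sqrt{70 + B}}{-7 + B}$ ($u{\left(B \right)} = \frac{\sqrt{B + 70}}{-7 + B} + \frac{0}{12} = \frac{\sqrt{70 + B}}{-7 + B} + 0 \cdot \frac{1}{12} = \frac{\sqrt{70 + B}}{-7 + B} + 0 = \frac{\sqrt{70 + B}}{-7 + B}$)
$\frac{u{\left(-208 \right)}}{-88401} = \frac{\frac{1}{-7 - 208} \sqrt{70 - 208}}{-88401} = \frac{\sqrt{-138}}{-215} \left(- \frac{1}{88401}\right) = - \frac{i \sqrt{138}}{215} \left(- \frac{1}{88401}\right) = \frac{i \sqrt{138}}{19006215}$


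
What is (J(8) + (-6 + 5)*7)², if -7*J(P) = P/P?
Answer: 2500/49 ≈ 51.020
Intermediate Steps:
J(P) = -⅐ (J(P) = -P/(7*P) = -⅐*1 = -⅐)
(J(8) + (-6 + 5)*7)² = (-⅐ + (-6 + 5)*7)² = (-⅐ - 1*7)² = (-⅐ - 7)² = (-50/7)² = 2500/49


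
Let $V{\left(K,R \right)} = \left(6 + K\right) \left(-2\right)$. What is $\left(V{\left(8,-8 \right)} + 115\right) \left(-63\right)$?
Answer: $-5481$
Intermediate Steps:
$V{\left(K,R \right)} = -12 - 2 K$
$\left(V{\left(8,-8 \right)} + 115\right) \left(-63\right) = \left(\left(-12 - 16\right) + 115\right) \left(-63\right) = \left(-28 + 115\right) \left(-63\right) = 87 \left(-63\right) = -5481$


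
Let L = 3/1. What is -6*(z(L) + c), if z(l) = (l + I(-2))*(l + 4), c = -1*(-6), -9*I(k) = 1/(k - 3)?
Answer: -2444/15 ≈ -162.93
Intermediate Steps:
I(k) = -1/(9*(-3 + k)) (I(k) = -1/(9*(k - 3)) = -1/(9*(-3 + k)))
L = 3 (L = 3*1 = 3)
c = 6
z(l) = (4 + l)*(1/45 + l) (z(l) = (l - 1/(-27 + 9*(-2)))*(l + 4) = (l - 1/(-27 - 18))*(4 + l) = (l - 1/(-45))*(4 + l) = (l - 1*(-1/45))*(4 + l) = (l + 1/45)*(4 + l) = (1/45 + l)*(4 + l) = (4 + l)*(1/45 + l))
-6*(z(L) + c) = -6*((4/45 + 3² + (181/45)*3) + 6) = -6*((4/45 + 9 + 181/15) + 6) = -6*(952/45 + 6) = -6*1222/45 = -2444/15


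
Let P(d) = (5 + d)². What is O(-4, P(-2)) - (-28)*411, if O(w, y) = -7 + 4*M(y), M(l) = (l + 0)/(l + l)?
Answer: 11503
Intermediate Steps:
M(l) = ½ (M(l) = l/((2*l)) = l*(1/(2*l)) = ½)
O(w, y) = -5 (O(w, y) = -7 + 4*(½) = -7 + 2 = -5)
O(-4, P(-2)) - (-28)*411 = -5 - (-28)*411 = -5 - 1*(-11508) = -5 + 11508 = 11503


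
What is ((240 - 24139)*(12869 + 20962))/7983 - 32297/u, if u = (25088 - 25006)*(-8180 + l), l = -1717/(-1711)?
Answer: -103089808382989877/1017858725042 ≈ -1.0128e+5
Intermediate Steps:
l = 1717/1711 (l = -1717*(-1/1711) = 1717/1711 ≈ 1.0035)
u = -1147529566/1711 (u = (25088 - 25006)*(-8180 + 1717/1711) = 82*(-13994263/1711) = -1147529566/1711 ≈ -6.7068e+5)
((240 - 24139)*(12869 + 20962))/7983 - 32297/u = ((240 - 24139)*(12869 + 20962))/7983 - 32297/(-1147529566/1711) = -23899*33831*(1/7983) - 32297*(-1711/1147529566) = -808527069*1/7983 + 55260167/1147529566 = -89836341/887 + 55260167/1147529566 = -103089808382989877/1017858725042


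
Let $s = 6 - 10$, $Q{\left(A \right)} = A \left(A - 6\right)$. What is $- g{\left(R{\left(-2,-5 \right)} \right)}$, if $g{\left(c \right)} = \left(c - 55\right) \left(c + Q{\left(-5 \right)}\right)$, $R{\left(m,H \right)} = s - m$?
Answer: $3021$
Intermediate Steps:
$Q{\left(A \right)} = A \left(-6 + A\right)$
$s = -4$ ($s = 6 - 10 = -4$)
$R{\left(m,H \right)} = -4 - m$
$g{\left(c \right)} = \left(-55 + c\right) \left(55 + c\right)$ ($g{\left(c \right)} = \left(c - 55\right) \left(c - 5 \left(-6 - 5\right)\right) = \left(-55 + c\right) \left(c - -55\right) = \left(-55 + c\right) \left(c + 55\right) = \left(-55 + c\right) \left(55 + c\right)$)
$- g{\left(R{\left(-2,-5 \right)} \right)} = - (-3025 + \left(-4 - -2\right)^{2}) = - (-3025 + \left(-4 + 2\right)^{2}) = - (-3025 + \left(-2\right)^{2}) = - (-3025 + 4) = \left(-1\right) \left(-3021\right) = 3021$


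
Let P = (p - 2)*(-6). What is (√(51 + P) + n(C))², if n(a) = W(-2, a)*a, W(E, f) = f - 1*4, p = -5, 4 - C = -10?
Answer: (140 + √93)² ≈ 22393.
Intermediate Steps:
C = 14 (C = 4 - 1*(-10) = 4 + 10 = 14)
W(E, f) = -4 + f (W(E, f) = f - 4 = -4 + f)
n(a) = a*(-4 + a) (n(a) = (-4 + a)*a = a*(-4 + a))
P = 42 (P = (-5 - 2)*(-6) = -7*(-6) = 42)
(√(51 + P) + n(C))² = (√(51 + 42) + 14*(-4 + 14))² = (√93 + 14*10)² = (√93 + 140)² = (140 + √93)²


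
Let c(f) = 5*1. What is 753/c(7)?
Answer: 753/5 ≈ 150.60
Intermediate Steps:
c(f) = 5
753/c(7) = 753/5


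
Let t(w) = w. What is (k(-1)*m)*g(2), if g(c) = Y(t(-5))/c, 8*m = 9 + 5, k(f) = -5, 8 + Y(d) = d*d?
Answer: -595/8 ≈ -74.375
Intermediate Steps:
Y(d) = -8 + d² (Y(d) = -8 + d*d = -8 + d²)
m = 7/4 (m = (9 + 5)/8 = (⅛)*14 = 7/4 ≈ 1.7500)
g(c) = 17/c (g(c) = (-8 + (-5)²)/c = (-8 + 25)/c = 17/c)
(k(-1)*m)*g(2) = (-5*7/4)*(17/2) = -595/(4*2) = -35/4*17/2 = -595/8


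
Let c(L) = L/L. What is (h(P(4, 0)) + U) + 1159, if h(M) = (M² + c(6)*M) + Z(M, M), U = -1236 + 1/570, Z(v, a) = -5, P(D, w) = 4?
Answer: -35339/570 ≈ -61.998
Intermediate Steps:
c(L) = 1
U = -704519/570 (U = -1236 + 1/570 = -704519/570 ≈ -1236.0)
h(M) = -5 + M + M² (h(M) = (M² + 1*M) - 5 = (M² + M) - 5 = (M + M²) - 5 = -5 + M + M²)
(h(P(4, 0)) + U) + 1159 = ((-5 + 4 + 4²) - 704519/570) + 1159 = ((-5 + 4 + 16) - 704519/570) + 1159 = (15 - 704519/570) + 1159 = -695969/570 + 1159 = -35339/570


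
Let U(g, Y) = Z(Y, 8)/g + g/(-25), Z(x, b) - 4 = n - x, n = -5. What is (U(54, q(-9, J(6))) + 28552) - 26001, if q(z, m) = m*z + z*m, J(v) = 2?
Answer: 3441809/1350 ≈ 2549.5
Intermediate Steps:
Z(x, b) = -1 - x (Z(x, b) = 4 + (-5 - x) = -1 - x)
q(z, m) = 2*m*z (q(z, m) = m*z + m*z = 2*m*z)
U(g, Y) = -g/25 + (-1 - Y)/g (U(g, Y) = (-1 - Y)/g + g/(-25) = (-1 - Y)/g + g*(-1/25) = (-1 - Y)/g - g/25 = -g/25 + (-1 - Y)/g)
(U(54, q(-9, J(6))) + 28552) - 26001 = ((-1 - 2*2*(-9) - 1/25*54**2)/54 + 28552) - 26001 = ((-1 - 1*(-36) - 1/25*2916)/54 + 28552) - 26001 = ((-1 + 36 - 2916/25)/54 + 28552) - 26001 = ((1/54)*(-2041/25) + 28552) - 26001 = (-2041/1350 + 28552) - 26001 = 38543159/1350 - 26001 = 3441809/1350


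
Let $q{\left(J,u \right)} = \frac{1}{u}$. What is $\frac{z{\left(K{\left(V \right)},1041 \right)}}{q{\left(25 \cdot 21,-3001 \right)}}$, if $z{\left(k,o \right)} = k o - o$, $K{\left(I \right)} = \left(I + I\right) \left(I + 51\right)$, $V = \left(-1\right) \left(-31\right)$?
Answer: $-15879500403$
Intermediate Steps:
$V = 31$
$K{\left(I \right)} = 2 I \left(51 + I\right)$
$z{\left(k,o \right)} = - o + k o$
$\frac{z{\left(K{\left(V \right)},1041 \right)}}{q{\left(25 \cdot 21,-3001 \right)}} = \frac{1041 \left(-1 + 2 \cdot 31 \left(51 + 31\right)\right)}{\frac{1}{-3001}} = \frac{1041 \left(-1 + 2 \cdot 31 \cdot 82\right)}{- \frac{1}{3001}} = 1041 \left(-1 + 5084\right) \left(-3001\right) = 1041 \cdot 5083 \left(-3001\right) = 5291403 \left(-3001\right) = -15879500403$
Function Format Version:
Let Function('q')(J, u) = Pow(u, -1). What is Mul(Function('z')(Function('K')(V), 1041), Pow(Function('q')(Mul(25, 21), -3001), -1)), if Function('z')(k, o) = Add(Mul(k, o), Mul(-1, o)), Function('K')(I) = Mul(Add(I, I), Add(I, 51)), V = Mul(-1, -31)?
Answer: -15879500403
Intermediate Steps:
V = 31
Function('K')(I) = Mul(2, I, Add(51, I)) (Function('K')(I) = Mul(Mul(2, I), Add(51, I)) = Mul(2, I, Add(51, I)))
Function('z')(k, o) = Add(Mul(-1, o), Mul(k, o))
Mul(Function('z')(Function('K')(V), 1041), Pow(Function('q')(Mul(25, 21), -3001), -1)) = Mul(Mul(1041, Add(-1, Mul(2, 31, Add(51, 31)))), Pow(Pow(-3001, -1), -1)) = Mul(Mul(1041, Add(-1, Mul(2, 31, 82))), Pow(Rational(-1, 3001), -1)) = Mul(Mul(1041, Add(-1, 5084)), -3001) = Mul(Mul(1041, 5083), -3001) = Mul(5291403, -3001) = -15879500403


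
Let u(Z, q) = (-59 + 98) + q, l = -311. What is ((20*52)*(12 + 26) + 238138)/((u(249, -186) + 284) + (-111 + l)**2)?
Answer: 277658/178221 ≈ 1.5579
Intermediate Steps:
u(Z, q) = 39 + q
((20*52)*(12 + 26) + 238138)/((u(249, -186) + 284) + (-111 + l)**2) = ((20*52)*(12 + 26) + 238138)/(((39 - 186) + 284) + (-111 - 311)**2) = (1040*38 + 238138)/((-147 + 284) + (-422)**2) = (39520 + 238138)/(137 + 178084) = 277658/178221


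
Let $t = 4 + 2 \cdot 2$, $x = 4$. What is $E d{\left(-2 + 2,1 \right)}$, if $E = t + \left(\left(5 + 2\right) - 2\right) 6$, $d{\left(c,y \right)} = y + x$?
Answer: $190$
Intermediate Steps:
$t = 8$ ($t = 4 + 4 = 8$)
$d{\left(c,y \right)} = 4 + y$ ($d{\left(c,y \right)} = y + 4 = 4 + y$)
$E = 38$ ($E = 8 + \left(\left(5 + 2\right) - 2\right) 6 = 8 + \left(7 - 2\right) 6 = 8 + 5 \cdot 6 = 8 + 30 = 38$)
$E d{\left(-2 + 2,1 \right)} = 38 \left(4 + 1\right) = 38 \cdot 5 = 190$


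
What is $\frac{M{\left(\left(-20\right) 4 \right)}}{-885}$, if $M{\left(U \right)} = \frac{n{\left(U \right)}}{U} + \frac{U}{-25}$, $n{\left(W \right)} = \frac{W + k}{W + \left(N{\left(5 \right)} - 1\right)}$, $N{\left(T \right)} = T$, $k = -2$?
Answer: $- \frac{3229}{896800} \approx -0.0036006$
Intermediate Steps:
$n{\left(W \right)} = \frac{-2 + W}{4 + W}$ ($n{\left(W \right)} = \frac{W - 2}{W + \left(5 - 1\right)} = \frac{-2 + W}{W + 4} = \frac{-2 + W}{4 + W}$)
$M{\left(U \right)} = - \frac{U}{25} + \frac{-2 + U}{U \left(4 + U\right)}$ ($M{\left(U \right)} = \frac{\frac{1}{4 + U} \left(-2 + U\right)}{U} + \frac{U}{-25} = \frac{-2 + U}{U \left(4 + U\right)} + U \left(- \frac{1}{25}\right) = \frac{-2 + U}{U \left(4 + U\right)} - \frac{U}{25} = - \frac{U}{25} + \frac{-2 + U}{U \left(4 + U\right)}$)
$\frac{M{\left(\left(-20\right) 4 \right)}}{-885} = \frac{\frac{1}{\left(-20\right) 4} \frac{1}{4 - 80} \left(-2 - 80 - \frac{\left(\left(-20\right) 4\right)^{2} \left(4 - 80\right)}{25}\right)}{-885} = \frac{-2 - 80 - \frac{\left(-80\right)^{2} \left(4 - 80\right)}{25}}{\left(-80\right) \left(4 - 80\right)} \left(- \frac{1}{885}\right) = - \frac{-2 - 80 - 256 \left(-76\right)}{80 \left(-76\right)} \left(- \frac{1}{885}\right) = \left(- \frac{1}{80}\right) \left(- \frac{1}{76}\right) \left(-2 - 80 + 19456\right) \left(- \frac{1}{885}\right) = \left(- \frac{1}{80}\right) \left(- \frac{1}{76}\right) 19374 \left(- \frac{1}{885}\right) = \frac{9687}{3040} \left(- \frac{1}{885}\right) = - \frac{3229}{896800}$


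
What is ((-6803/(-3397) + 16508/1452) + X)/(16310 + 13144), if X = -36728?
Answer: -22636605950/18160025697 ≈ -1.2465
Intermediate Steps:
((-6803/(-3397) + 16508/1452) + X)/(16310 + 13144) = ((-6803/(-3397) + 16508/1452) - 36728)/(16310 + 13144) = ((-6803*(-1/3397) + 16508*(1/1452)) - 36728)/29454 = ((6803/3397 + 4127/363) - 36728)*(1/29454) = (16488908/1233111 - 36728)*(1/29454) = -45273211900/1233111*1/29454 = -22636605950/18160025697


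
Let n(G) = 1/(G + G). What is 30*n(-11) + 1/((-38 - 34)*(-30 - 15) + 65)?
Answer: -49564/36355 ≈ -1.3633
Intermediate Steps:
n(G) = 1/(2*G)
30*n(-11) + 1/((-38 - 34)*(-30 - 15) + 65) = 30*((½)/(-11)) + 1/((-38 - 34)*(-30 - 15) + 65) = 30*((½)*(-1/11)) + 1/(-72*(-45) + 65) = 30*(-1/22) + 1/(3240 + 65) = -15/11 + 1/3305 = -49564/36355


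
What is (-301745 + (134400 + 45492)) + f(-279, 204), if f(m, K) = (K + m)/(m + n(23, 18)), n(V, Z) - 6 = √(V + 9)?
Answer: -9077662466/74497 + 300*√2/74497 ≈ -1.2185e+5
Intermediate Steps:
n(V, Z) = 6 + √(9 + V) (n(V, Z) = 6 + √(V + 9) = 6 + √(9 + V))
f(m, K) = (K + m)/(6 + m + 4*√2) (f(m, K) = (K + m)/(m + (6 + √(9 + 23))) = (K + m)/(m + (6 + √32)) = (K + m)/(m + (6 + 4*√2)) = (K + m)/(6 + m + 4*√2))
(-301745 + (134400 + 45492)) + f(-279, 204) = (-301745 + (134400 + 45492)) + (204 - 279)/(6 - 279 + 4*√2) = (-301745 + 179892) - 75/(-273 + 4*√2) = -121853 - 75/(-273 + 4*√2)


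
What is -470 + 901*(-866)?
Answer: -780736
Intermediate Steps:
-470 + 901*(-866) = -470 - 780266 = -780736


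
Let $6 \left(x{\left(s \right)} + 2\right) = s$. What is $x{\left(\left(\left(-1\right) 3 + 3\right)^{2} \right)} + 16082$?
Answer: $16080$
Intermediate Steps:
$x{\left(s \right)} = -2 + \frac{s}{6}$
$x{\left(\left(\left(-1\right) 3 + 3\right)^{2} \right)} + 16082 = \left(-2 + \frac{\left(\left(-1\right) 3 + 3\right)^{2}}{6}\right) + 16082 = \left(-2 + \frac{\left(-3 + 3\right)^{2}}{6}\right) + 16082 = \left(-2 + \frac{0^{2}}{6}\right) + 16082 = \left(-2 + \frac{1}{6} \cdot 0\right) + 16082 = \left(-2 + 0\right) + 16082 = -2 + 16082 = 16080$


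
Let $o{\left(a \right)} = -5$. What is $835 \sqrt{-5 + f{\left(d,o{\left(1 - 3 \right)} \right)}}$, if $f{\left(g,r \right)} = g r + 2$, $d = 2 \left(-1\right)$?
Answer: $835 \sqrt{7} \approx 2209.2$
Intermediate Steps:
$d = -2$
$f{\left(g,r \right)} = 2 + g r$
$835 \sqrt{-5 + f{\left(d,o{\left(1 - 3 \right)} \right)}} = 835 \sqrt{-5 + \left(2 - -10\right)} = 835 \sqrt{-5 + \left(2 + 10\right)} = 835 \sqrt{-5 + 12} = 835 \sqrt{7}$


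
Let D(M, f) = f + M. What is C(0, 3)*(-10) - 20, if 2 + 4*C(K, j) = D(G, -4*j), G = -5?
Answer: 55/2 ≈ 27.500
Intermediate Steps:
D(M, f) = M + f
C(K, j) = -7/4 - j (C(K, j) = -1/2 + (-5 - 4*j)/4 = -1/2 + (-5/4 - j) = -7/4 - j)
C(0, 3)*(-10) - 20 = (-7/4 - 1*3)*(-10) - 20 = (-7/4 - 3)*(-10) - 20 = -19/4*(-10) - 20 = 95/2 - 20 = 55/2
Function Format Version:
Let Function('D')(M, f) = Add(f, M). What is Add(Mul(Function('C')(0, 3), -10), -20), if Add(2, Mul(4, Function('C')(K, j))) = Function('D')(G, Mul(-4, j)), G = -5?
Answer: Rational(55, 2) ≈ 27.500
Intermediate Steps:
Function('D')(M, f) = Add(M, f)
Function('C')(K, j) = Add(Rational(-7, 4), Mul(-1, j)) (Function('C')(K, j) = Add(Rational(-1, 2), Mul(Rational(1, 4), Add(-5, Mul(-4, j)))) = Add(Rational(-1, 2), Add(Rational(-5, 4), Mul(-1, j))) = Add(Rational(-7, 4), Mul(-1, j)))
Add(Mul(Function('C')(0, 3), -10), -20) = Add(Mul(Add(Rational(-7, 4), Mul(-1, 3)), -10), -20) = Add(Mul(Add(Rational(-7, 4), -3), -10), -20) = Add(Mul(Rational(-19, 4), -10), -20) = Add(Rational(95, 2), -20) = Rational(55, 2)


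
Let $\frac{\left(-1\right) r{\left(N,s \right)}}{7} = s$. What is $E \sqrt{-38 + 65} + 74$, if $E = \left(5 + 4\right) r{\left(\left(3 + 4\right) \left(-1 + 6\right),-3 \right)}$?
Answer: $74 + 567 \sqrt{3} \approx 1056.1$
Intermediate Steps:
$r{\left(N,s \right)} = - 7 s$
$E = 189$ ($E = \left(5 + 4\right) \left(\left(-7\right) \left(-3\right)\right) = 9 \cdot 21 = 189$)
$E \sqrt{-38 + 65} + 74 = 189 \sqrt{-38 + 65} + 74 = 189 \sqrt{27} + 74 = 189 \cdot 3 \sqrt{3} + 74 = 567 \sqrt{3} + 74 = 74 + 567 \sqrt{3}$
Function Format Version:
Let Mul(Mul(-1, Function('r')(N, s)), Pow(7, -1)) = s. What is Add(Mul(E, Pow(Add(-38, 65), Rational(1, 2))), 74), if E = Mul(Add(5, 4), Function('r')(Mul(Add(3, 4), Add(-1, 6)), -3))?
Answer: Add(74, Mul(567, Pow(3, Rational(1, 2)))) ≈ 1056.1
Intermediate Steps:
Function('r')(N, s) = Mul(-7, s)
E = 189 (E = Mul(Add(5, 4), Mul(-7, -3)) = Mul(9, 21) = 189)
Add(Mul(E, Pow(Add(-38, 65), Rational(1, 2))), 74) = Add(Mul(189, Pow(Add(-38, 65), Rational(1, 2))), 74) = Add(Mul(189, Pow(27, Rational(1, 2))), 74) = Add(Mul(189, Mul(3, Pow(3, Rational(1, 2)))), 74) = Add(Mul(567, Pow(3, Rational(1, 2))), 74) = Add(74, Mul(567, Pow(3, Rational(1, 2))))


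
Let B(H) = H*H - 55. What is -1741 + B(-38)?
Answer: -352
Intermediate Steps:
B(H) = -55 + H² (B(H) = H² - 55 = -55 + H²)
-1741 + B(-38) = -1741 + (-55 + (-38)²) = -1741 + (-55 + 1444) = -1741 + 1389 = -352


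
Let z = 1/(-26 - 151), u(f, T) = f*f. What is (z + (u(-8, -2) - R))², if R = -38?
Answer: 325910809/31329 ≈ 10403.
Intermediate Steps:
u(f, T) = f²
z = -1/177 (z = 1/(-177) = -1/177 ≈ -0.0056497)
(z + (u(-8, -2) - R))² = (-1/177 + ((-8)² - 1*(-38)))² = (-1/177 + (64 + 38))² = (-1/177 + 102)² = (18053/177)² = 325910809/31329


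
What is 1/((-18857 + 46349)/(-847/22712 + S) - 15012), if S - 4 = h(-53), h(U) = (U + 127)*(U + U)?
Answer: -59354309/891235019476 ≈ -6.6598e-5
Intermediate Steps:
h(U) = 2*U*(127 + U) (h(U) = (127 + U)*(2*U) = 2*U*(127 + U))
S = -7840 (S = 4 + 2*(-53)*(127 - 53) = 4 + 2*(-53)*74 = 4 - 7844 = -7840)
1/((-18857 + 46349)/(-847/22712 + S) - 15012) = 1/((-18857 + 46349)/(-847/22712 - 7840) - 15012) = 1/(27492/(-847*1/22712 - 7840) - 15012) = 1/(27492/(-847/22712 - 7840) - 15012) = 1/(27492/(-178062927/22712) - 15012) = 1/(27492*(-22712/178062927) - 15012) = 1/(-208132768/59354309 - 15012) = 1/(-891235019476/59354309) = -59354309/891235019476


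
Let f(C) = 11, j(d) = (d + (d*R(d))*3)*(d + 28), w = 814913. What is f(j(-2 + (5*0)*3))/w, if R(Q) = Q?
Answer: 1/74083 ≈ 1.3498e-5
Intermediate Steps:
j(d) = (28 + d)*(d + 3*d²) (j(d) = (d + (d*d)*3)*(d + 28) = (d + d²*3)*(28 + d) = (d + 3*d²)*(28 + d) = (28 + d)*(d + 3*d²))
f(j(-2 + (5*0)*3))/w = 11/814913 = 11*(1/814913) = 1/74083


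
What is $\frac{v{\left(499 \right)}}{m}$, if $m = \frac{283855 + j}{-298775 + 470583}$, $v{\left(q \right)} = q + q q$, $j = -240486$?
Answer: $\frac{42866096000}{43369} \approx 9.884 \cdot 10^{5}$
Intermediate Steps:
$v{\left(q \right)} = q + q^{2}$
$m = \frac{43369}{171808}$ ($m = \frac{283855 - 240486}{-298775 + 470583} = \frac{43369}{171808} \approx 0.25243$)
$\frac{v{\left(499 \right)}}{m} = \frac{499 \left(1 + 499\right)}{\frac{43369}{171808}} = 499 \cdot 500 \cdot \frac{171808}{43369} = 249500 \cdot \frac{171808}{43369} = \frac{42866096000}{43369}$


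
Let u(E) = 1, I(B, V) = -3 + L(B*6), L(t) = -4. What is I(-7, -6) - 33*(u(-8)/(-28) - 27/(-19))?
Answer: -28045/532 ≈ -52.716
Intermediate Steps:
I(B, V) = -7 (I(B, V) = -3 - 4 = -7)
I(-7, -6) - 33*(u(-8)/(-28) - 27/(-19)) = -7 - 33*(1/(-28) - 27/(-19)) = -7 - 33*(1*(-1/28) - 27*(-1/19)) = -7 - 33*(-1/28 + 27/19) = -7 - 33*737/532 = -7 - 24321/532 = -28045/532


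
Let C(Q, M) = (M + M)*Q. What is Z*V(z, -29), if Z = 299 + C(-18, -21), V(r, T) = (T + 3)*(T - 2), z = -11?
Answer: 850330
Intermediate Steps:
C(Q, M) = 2*M*Q (C(Q, M) = (2*M)*Q = 2*M*Q)
V(r, T) = (-2 + T)*(3 + T) (V(r, T) = (3 + T)*(-2 + T) = (-2 + T)*(3 + T))
Z = 1055 (Z = 299 + 2*(-21)*(-18) = 299 + 756 = 1055)
Z*V(z, -29) = 1055*(-6 - 29 + (-29)²) = 1055*(-6 - 29 + 841) = 1055*806 = 850330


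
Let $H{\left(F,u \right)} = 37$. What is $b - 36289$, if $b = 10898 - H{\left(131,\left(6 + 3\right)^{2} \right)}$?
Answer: $-25428$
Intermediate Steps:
$b = 10861$ ($b = 10898 - 37 = 10861$)
$b - 36289 = 10861 - 36289 = -25428$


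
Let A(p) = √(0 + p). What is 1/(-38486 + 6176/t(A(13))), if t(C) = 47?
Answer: -47/1802666 ≈ -2.6072e-5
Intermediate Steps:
A(p) = √p
1/(-38486 + 6176/t(A(13))) = 1/(-38486 + 6176/47) = 1/(-1802666/47) = -47/1802666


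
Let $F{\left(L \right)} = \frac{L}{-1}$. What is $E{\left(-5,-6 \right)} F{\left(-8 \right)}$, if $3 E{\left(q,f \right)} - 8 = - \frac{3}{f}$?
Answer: $\frac{68}{3} \approx 22.667$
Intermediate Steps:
$F{\left(L \right)} = - L$ ($F{\left(L \right)} = L \left(-1\right) = - L$)
$E{\left(q,f \right)} = \frac{8}{3} - \frac{1}{f}$ ($E{\left(q,f \right)} = \frac{8}{3} + \frac{\left(-3\right) \frac{1}{f}}{3} = \frac{8}{3} - \frac{1}{f}$)
$E{\left(-5,-6 \right)} F{\left(-8 \right)} = \left(\frac{8}{3} - \frac{1}{-6}\right) \left(\left(-1\right) \left(-8\right)\right) = \left(\frac{8}{3} - - \frac{1}{6}\right) 8 = \left(\frac{8}{3} + \frac{1}{6}\right) 8 = \frac{17}{6} \cdot 8 = \frac{68}{3}$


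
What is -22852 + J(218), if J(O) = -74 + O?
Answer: -22708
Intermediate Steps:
-22852 + J(218) = -22852 + (-74 + 218) = -22852 + 144 = -22708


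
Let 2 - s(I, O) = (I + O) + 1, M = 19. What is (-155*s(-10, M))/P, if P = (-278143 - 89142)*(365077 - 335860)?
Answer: -248/2146193169 ≈ -1.1555e-7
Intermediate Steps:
s(I, O) = 1 - I - O (s(I, O) = 2 - ((I + O) + 1) = 2 - (1 + I + O) = 2 + (-1 - I - O) = 1 - I - O)
P = -10730965845 (P = -367285*29217 = -10730965845)
(-155*s(-10, M))/P = -155*(1 - 1*(-10) - 1*19)/(-10730965845) = -155*(1 + 10 - 19)*(-1/10730965845) = -155*(-8)*(-1/10730965845) = 1240*(-1/10730965845) = -248/2146193169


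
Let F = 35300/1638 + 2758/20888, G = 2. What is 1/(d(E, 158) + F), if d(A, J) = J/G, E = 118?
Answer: 1221948/123029035 ≈ 0.0099322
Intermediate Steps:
d(A, J) = J/2
F = 26495143/1221948 (F = 35300*(1/1638) + 2758*(1/20888) = 17650/819 + 197/1492 = 26495143/1221948 ≈ 21.683)
1/(d(E, 158) + F) = 1/((½)*158 + 26495143/1221948) = 1/(79 + 26495143/1221948) = 1/(123029035/1221948) = 1221948/123029035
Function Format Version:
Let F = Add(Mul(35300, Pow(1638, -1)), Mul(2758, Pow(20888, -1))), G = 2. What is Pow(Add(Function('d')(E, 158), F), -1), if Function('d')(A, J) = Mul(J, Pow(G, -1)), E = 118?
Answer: Rational(1221948, 123029035) ≈ 0.0099322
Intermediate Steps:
Function('d')(A, J) = Mul(Rational(1, 2), J) (Function('d')(A, J) = Mul(J, Pow(2, -1)) = Mul(J, Rational(1, 2)) = Mul(Rational(1, 2), J))
F = Rational(26495143, 1221948) (F = Add(Mul(35300, Rational(1, 1638)), Mul(2758, Rational(1, 20888))) = Add(Rational(17650, 819), Rational(197, 1492)) = Rational(26495143, 1221948) ≈ 21.683)
Pow(Add(Function('d')(E, 158), F), -1) = Pow(Add(Mul(Rational(1, 2), 158), Rational(26495143, 1221948)), -1) = Pow(Add(79, Rational(26495143, 1221948)), -1) = Pow(Rational(123029035, 1221948), -1) = Rational(1221948, 123029035)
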